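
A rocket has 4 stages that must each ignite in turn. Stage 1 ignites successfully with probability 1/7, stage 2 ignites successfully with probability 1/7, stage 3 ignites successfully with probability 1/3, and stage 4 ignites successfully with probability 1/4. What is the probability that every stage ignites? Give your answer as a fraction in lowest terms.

Multiplying along the chain,
P = 1/7 × 1/7 × 1/3 × 1/4 = 1/588.

1/588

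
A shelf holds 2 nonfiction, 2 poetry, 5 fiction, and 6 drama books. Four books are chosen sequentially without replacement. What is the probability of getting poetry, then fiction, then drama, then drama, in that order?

Multiply the probability of each draw given the previous ones:
P = 2/15 × 5/14 × 6/13 × 5/12 = 300/32760 = 5/546.

5/546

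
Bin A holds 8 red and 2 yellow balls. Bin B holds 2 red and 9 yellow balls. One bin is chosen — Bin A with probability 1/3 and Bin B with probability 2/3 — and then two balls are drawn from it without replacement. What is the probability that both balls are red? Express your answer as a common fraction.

326/1485

From Bin A: P(both red) = (8/10)(7/9) = 28/45.
From Bin B: P(both red) = (2/11)(1/10) = 1/55.
Total probability = (1/3)(28/45) + (2/3)(1/55) = 326/1485.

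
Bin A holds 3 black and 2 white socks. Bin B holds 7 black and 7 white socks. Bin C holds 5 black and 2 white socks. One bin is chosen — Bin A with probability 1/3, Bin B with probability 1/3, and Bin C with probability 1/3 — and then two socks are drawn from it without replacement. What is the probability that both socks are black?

2749/8190

From Bin A: P(both black) = (3/5)(2/4) = 3/10.
From Bin B: P(both black) = (7/14)(6/13) = 3/13.
From Bin C: P(both black) = (5/7)(4/6) = 10/21.
Total probability = (1/3)(3/10) + (1/3)(3/13) + (1/3)(10/21) = 2749/8190.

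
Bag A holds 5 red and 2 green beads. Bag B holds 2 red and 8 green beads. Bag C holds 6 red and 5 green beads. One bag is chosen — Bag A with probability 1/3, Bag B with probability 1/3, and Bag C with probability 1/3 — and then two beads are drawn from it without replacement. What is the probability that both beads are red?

2672/10395

From Bag A: P(both red) = (5/7)(4/6) = 10/21.
From Bag B: P(both red) = (2/10)(1/9) = 1/45.
From Bag C: P(both red) = (6/11)(5/10) = 3/11.
Total probability = (1/3)(10/21) + (1/3)(1/45) + (1/3)(3/11) = 2672/10395.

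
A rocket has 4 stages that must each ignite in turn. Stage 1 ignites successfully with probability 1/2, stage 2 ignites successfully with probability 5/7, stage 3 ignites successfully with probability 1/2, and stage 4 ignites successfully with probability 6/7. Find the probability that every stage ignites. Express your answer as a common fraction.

15/98

Each stage is reached only if all earlier stages succeed, so
P = 1/2 × 5/7 × 1/2 × 6/7 = 30/196 = 15/98.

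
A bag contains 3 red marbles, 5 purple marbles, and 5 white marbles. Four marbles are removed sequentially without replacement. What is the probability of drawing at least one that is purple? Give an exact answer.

129/143

P(no purple) = 8/13 × 7/12 × 6/11 × 5/10 = 1680/17160 = 14/143.
P(at least one) = 1 − 14/143 = 129/143.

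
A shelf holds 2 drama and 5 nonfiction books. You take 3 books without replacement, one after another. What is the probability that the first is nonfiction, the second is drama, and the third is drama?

1/21

Multiply the probability of each draw given the previous ones:
P = 5/7 × 2/6 × 1/5 = 10/210 = 1/21.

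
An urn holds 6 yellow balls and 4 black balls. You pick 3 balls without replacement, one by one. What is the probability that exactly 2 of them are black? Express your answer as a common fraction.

One ordering (black drawn first) has probability 4/10 × 3/9 × 6/8 = 72/720 = 1/10.
There are C(3,2) = 3 such orderings, each equally likely, so P = 3 × 1/10 = 3/10.

3/10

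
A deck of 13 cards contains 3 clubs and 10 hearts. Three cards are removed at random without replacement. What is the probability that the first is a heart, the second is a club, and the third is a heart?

Chain rule:
P = 10/13 × 3/12 × 9/11 = 270/1716 = 45/286.

45/286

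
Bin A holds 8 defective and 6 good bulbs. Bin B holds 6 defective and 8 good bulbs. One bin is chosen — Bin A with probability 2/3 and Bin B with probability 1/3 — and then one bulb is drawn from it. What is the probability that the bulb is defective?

11/21

From Bin A: P(defective) = 8/14.
From Bin B: P(defective) = 6/14.
Total probability = (2/3)(8/14) + (1/3)(6/14) = 11/21.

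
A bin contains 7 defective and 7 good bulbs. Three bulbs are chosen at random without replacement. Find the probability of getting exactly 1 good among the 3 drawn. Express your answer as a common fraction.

21/52

One ordering (good drawn first) has probability 7/14 × 7/13 × 6/12 = 294/2184 = 7/52.
There are C(3,1) = 3 such orderings, each equally likely, so P = 3 × 7/52 = 21/52.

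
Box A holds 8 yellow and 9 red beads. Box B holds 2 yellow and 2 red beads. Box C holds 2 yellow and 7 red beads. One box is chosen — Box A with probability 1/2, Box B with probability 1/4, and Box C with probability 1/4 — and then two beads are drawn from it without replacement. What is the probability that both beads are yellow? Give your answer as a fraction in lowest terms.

From Box A: P(both yellow) = (8/17)(7/16) = 7/34.
From Box B: P(both yellow) = (2/4)(1/3) = 1/6.
From Box C: P(both yellow) = (2/9)(1/8) = 1/36.
Total probability = (1/2)(7/34) + (1/4)(1/6) + (1/4)(1/36) = 371/2448.

371/2448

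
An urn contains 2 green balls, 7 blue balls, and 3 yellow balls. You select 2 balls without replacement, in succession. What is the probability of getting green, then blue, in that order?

Multiply the probability of each draw given the previous ones:
P = 2/12 × 7/11 = 14/132 = 7/66.

7/66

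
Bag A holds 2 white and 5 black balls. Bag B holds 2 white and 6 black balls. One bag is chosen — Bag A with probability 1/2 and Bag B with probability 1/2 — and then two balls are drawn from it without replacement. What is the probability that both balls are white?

1/24

From Bag A: P(both white) = (2/7)(1/6) = 1/21.
From Bag B: P(both white) = (2/8)(1/7) = 1/28.
Total probability = (1/2)(1/21) + (1/2)(1/28) = 1/24.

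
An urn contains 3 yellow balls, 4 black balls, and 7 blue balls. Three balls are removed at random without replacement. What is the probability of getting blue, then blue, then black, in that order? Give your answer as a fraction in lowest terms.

Multiply the probability of each draw given the previous ones:
P = 7/14 × 6/13 × 4/12 = 168/2184 = 1/13.

1/13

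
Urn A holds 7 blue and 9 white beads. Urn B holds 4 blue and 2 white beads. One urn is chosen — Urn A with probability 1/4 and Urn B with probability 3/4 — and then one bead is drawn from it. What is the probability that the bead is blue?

From Urn A: P(blue) = 7/16.
From Urn B: P(blue) = 4/6.
Total probability = (1/4)(7/16) + (3/4)(4/6) = 39/64.

39/64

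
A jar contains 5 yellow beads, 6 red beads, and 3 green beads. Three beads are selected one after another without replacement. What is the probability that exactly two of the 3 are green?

One ordering (green drawn first) has probability 3/14 × 2/13 × 11/12 = 66/2184 = 11/364.
There are C(3,2) = 3 such orderings, each equally likely, so P = 3 × 11/364 = 33/364.

33/364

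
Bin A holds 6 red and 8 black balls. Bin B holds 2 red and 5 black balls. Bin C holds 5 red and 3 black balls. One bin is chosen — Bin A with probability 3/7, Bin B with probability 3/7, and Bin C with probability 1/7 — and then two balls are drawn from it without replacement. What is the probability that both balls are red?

From Bin A: P(both red) = (6/14)(5/13) = 15/91.
From Bin B: P(both red) = (2/7)(1/6) = 1/21.
From Bin C: P(both red) = (5/8)(4/7) = 5/14.
Total probability = (3/7)(15/91) + (3/7)(1/21) + (1/7)(5/14) = 181/1274.

181/1274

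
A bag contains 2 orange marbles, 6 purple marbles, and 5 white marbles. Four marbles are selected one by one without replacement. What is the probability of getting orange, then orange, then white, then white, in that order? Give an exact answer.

Each draw changes the counts, so multiply the conditional probabilities along the sequence:
P = 2/13 × 1/12 × 5/11 × 4/10 = 40/17160 = 1/429.

1/429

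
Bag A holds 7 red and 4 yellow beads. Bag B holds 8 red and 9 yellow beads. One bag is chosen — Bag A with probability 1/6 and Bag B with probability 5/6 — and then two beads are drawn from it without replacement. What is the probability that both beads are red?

2639/11220

From Bag A: P(both red) = (7/11)(6/10) = 21/55.
From Bag B: P(both red) = (8/17)(7/16) = 7/34.
Total probability = (1/6)(21/55) + (5/6)(7/34) = 2639/11220.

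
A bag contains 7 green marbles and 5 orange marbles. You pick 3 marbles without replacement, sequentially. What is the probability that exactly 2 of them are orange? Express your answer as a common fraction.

7/22

One ordering (orange drawn first) has probability 5/12 × 4/11 × 7/10 = 140/1320 = 7/66.
There are C(3,2) = 3 such orderings, each equally likely, so P = 3 × 7/66 = 7/22.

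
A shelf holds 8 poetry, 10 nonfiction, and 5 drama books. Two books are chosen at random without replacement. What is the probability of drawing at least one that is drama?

P(no drama) = 18/23 × 17/22 = 306/506 = 153/253.
P(at least one) = 1 − 153/253 = 100/253.

100/253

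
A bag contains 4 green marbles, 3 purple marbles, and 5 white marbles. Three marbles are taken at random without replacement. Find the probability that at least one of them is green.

P(no green) = 8/12 × 7/11 × 6/10 = 336/1320 = 14/55.
P(at least one) = 1 − 14/55 = 41/55.

41/55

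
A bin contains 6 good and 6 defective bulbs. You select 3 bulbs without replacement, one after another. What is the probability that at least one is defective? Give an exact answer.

10/11

P(no defective) = 6/12 × 5/11 × 4/10 = 120/1320 = 1/11.
P(at least one) = 1 − 1/11 = 10/11.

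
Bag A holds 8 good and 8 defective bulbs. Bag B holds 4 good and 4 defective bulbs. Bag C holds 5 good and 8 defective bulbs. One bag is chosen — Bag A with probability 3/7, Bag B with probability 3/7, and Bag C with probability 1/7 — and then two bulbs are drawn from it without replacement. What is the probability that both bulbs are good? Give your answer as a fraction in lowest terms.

2008/9555

From Bag A: P(both good) = (8/16)(7/15) = 7/30.
From Bag B: P(both good) = (4/8)(3/7) = 3/14.
From Bag C: P(both good) = (5/13)(4/12) = 5/39.
Total probability = (3/7)(7/30) + (3/7)(3/14) + (1/7)(5/39) = 2008/9555.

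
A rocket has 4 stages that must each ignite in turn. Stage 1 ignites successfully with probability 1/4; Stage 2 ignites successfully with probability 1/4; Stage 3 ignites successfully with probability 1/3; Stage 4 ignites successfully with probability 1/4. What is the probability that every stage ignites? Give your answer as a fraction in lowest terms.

1/192

The events are sequential, so multiply the conditional probabilities:
P = 1/4 × 1/4 × 1/3 × 1/4 = 1/192.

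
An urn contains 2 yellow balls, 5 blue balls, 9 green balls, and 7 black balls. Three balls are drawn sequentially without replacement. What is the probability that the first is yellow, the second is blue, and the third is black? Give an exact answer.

5/759

Each draw changes the counts, so multiply the conditional probabilities along the sequence:
P = 2/23 × 5/22 × 7/21 = 70/10626 = 5/759.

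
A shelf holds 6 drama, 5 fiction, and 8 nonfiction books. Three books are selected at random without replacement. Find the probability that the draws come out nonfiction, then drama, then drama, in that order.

Chain rule:
P = 8/19 × 6/18 × 5/17 = 240/5814 = 40/969.

40/969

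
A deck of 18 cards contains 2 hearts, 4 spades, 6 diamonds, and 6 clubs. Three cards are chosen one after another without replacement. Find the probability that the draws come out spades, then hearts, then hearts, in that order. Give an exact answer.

Each draw changes the counts, so multiply the conditional probabilities along the sequence:
P = 4/18 × 2/17 × 1/16 = 8/4896 = 1/612.

1/612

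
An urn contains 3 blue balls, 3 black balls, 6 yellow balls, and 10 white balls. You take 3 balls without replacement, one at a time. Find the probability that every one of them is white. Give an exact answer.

6/77

P = 10/22 × 9/21 × 8/20 = 720/9240 = 6/77.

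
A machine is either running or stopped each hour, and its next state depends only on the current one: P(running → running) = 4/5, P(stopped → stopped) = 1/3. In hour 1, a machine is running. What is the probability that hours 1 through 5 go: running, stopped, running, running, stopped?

8/375

Hour 1 is given. For each transition, use the conditional probability from the current state:
P(stopped | running) = 1/5; P(running | stopped) = 2/3; P(running | running) = 4/5; P(stopped | running) = 1/5.
P = 1/5 × 2/3 × 4/5 × 1/5 = 8/375.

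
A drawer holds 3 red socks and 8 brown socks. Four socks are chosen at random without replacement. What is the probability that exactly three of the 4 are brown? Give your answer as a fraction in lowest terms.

One ordering (brown drawn first) has probability 8/11 × 7/10 × 6/9 × 3/8 = 1008/7920 = 7/55.
There are C(4,3) = 4 such orderings, each equally likely, so P = 4 × 7/55 = 28/55.

28/55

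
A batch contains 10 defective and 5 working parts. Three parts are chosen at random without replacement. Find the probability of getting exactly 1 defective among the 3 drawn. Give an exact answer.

One ordering (defective drawn first) has probability 10/15 × 5/14 × 4/13 = 200/2730 = 20/273.
There are C(3,1) = 3 such orderings, each equally likely, so P = 3 × 20/273 = 20/91.

20/91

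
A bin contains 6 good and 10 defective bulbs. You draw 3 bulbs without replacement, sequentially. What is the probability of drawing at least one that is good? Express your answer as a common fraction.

P(no good) = 10/16 × 9/15 × 8/14 = 720/3360 = 3/14.
P(at least one) = 1 − 3/14 = 11/14.

11/14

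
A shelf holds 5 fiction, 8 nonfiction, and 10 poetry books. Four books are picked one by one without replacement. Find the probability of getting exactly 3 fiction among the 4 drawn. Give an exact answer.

36/1771

One ordering (fiction drawn first) has probability 5/23 × 4/22 × 3/21 × 18/20 = 1080/212520 = 9/1771.
There are C(4,3) = 4 such orderings, each equally likely, so P = 4 × 9/1771 = 36/1771.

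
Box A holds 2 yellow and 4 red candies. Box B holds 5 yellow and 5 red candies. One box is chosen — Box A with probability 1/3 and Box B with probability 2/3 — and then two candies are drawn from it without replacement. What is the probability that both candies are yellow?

From Box A: P(both yellow) = (2/6)(1/5) = 1/15.
From Box B: P(both yellow) = (5/10)(4/9) = 2/9.
Total probability = (1/3)(1/15) + (2/3)(2/9) = 23/135.

23/135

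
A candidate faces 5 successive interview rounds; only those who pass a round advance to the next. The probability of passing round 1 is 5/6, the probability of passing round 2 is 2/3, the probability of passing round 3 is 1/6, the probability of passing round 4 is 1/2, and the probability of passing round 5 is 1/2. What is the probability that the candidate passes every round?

Multiplying along the chain,
P = 5/6 × 2/3 × 1/6 × 1/2 × 1/2 = 10/432 = 5/216.

5/216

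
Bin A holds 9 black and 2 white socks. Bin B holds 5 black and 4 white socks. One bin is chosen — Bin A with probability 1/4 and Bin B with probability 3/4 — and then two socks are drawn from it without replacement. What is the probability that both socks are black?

491/1320

From Bin A: P(both black) = (9/11)(8/10) = 36/55.
From Bin B: P(both black) = (5/9)(4/8) = 5/18.
Total probability = (1/4)(36/55) + (3/4)(5/18) = 491/1320.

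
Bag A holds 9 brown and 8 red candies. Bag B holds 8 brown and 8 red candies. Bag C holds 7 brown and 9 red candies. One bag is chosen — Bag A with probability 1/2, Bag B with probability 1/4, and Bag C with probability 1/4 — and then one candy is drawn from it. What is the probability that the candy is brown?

From Bag A: P(brown) = 9/17.
From Bag B: P(brown) = 8/16.
From Bag C: P(brown) = 7/16.
Total probability = (1/2)(9/17) + (1/4)(8/16) + (1/4)(7/16) = 543/1088.

543/1088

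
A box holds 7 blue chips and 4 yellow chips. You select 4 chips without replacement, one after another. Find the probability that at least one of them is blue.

P(no blue) = 4/11 × 3/10 × 2/9 × 1/8 = 24/7920 = 1/330.
P(at least one) = 1 − 1/330 = 329/330.

329/330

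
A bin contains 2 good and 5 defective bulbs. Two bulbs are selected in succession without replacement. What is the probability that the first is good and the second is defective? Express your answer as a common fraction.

Multiply the probability of each draw given the previous ones:
P = 2/7 × 5/6 = 10/42 = 5/21.

5/21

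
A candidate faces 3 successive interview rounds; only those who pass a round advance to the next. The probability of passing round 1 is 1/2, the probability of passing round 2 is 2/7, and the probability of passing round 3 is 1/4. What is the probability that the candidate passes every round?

1/28

Multiplying along the chain,
P = 1/2 × 2/7 × 1/4 = 2/56 = 1/28.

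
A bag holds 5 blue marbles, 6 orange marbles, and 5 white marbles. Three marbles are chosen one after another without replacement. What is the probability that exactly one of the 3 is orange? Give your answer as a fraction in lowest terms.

27/56

One ordering (orange drawn first) has probability 6/16 × 10/15 × 9/14 = 540/3360 = 9/56.
There are C(3,1) = 3 such orderings, each equally likely, so P = 3 × 9/56 = 27/56.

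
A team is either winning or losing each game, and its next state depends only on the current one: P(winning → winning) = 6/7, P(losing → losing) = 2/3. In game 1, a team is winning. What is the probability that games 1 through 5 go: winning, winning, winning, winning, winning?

1296/2401

Game 1 is given. For each transition, use the conditional probability from the current state:
P(winning | winning) = 6/7; P(winning | winning) = 6/7; P(winning | winning) = 6/7; P(winning | winning) = 6/7.
P = 6/7 × 6/7 × 6/7 × 6/7 = 1296/2401.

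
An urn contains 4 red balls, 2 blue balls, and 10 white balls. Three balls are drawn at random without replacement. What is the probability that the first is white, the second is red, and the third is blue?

Chain rule:
P = 10/16 × 4/15 × 2/14 = 80/3360 = 1/42.

1/42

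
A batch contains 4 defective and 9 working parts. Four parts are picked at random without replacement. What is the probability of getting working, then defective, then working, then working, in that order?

Multiply the probability of each draw given the previous ones:
P = 9/13 × 4/12 × 8/11 × 7/10 = 2016/17160 = 84/715.

84/715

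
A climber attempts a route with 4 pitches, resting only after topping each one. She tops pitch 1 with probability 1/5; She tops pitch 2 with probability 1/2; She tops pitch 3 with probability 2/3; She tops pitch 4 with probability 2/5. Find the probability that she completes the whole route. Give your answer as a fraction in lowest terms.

Each stage is reached only if all earlier stages succeed, so
P = 1/5 × 1/2 × 2/3 × 2/5 = 4/150 = 2/75.

2/75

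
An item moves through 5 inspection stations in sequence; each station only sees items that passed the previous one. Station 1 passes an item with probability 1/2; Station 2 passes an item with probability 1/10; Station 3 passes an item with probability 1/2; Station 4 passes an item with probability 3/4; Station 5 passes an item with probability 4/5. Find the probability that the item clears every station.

3/200

Each stage is reached only if all earlier stages succeed, so
P = 1/2 × 1/10 × 1/2 × 3/4 × 4/5 = 12/800 = 3/200.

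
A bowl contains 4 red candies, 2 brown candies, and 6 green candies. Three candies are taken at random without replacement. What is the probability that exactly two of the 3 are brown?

1/22

One ordering (brown drawn first) has probability 2/12 × 1/11 × 10/10 = 20/1320 = 1/66.
There are C(3,2) = 3 such orderings, each equally likely, so P = 3 × 1/66 = 1/22.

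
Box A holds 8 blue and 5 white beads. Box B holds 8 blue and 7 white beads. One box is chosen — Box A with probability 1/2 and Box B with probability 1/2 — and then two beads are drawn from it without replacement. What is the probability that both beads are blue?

61/195

From Box A: P(both blue) = (8/13)(7/12) = 14/39.
From Box B: P(both blue) = (8/15)(7/14) = 4/15.
Total probability = (1/2)(14/39) + (1/2)(4/15) = 61/195.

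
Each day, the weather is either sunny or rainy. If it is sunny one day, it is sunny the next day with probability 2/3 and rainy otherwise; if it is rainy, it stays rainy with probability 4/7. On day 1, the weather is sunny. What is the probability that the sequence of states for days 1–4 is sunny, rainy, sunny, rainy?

Day 1 is given. For each transition, use the conditional probability from the current state:
P(rainy | sunny) = 1/3; P(sunny | rainy) = 3/7; P(rainy | sunny) = 1/3.
P = 1/3 × 3/7 × 1/3 = 3/63 = 1/21.

1/21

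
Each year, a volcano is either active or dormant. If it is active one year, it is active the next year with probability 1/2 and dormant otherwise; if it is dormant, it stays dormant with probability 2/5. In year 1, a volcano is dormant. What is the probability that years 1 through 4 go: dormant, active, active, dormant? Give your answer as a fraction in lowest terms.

Year 1 is given. For each transition, use the conditional probability from the current state:
P(active | dormant) = 3/5; P(active | active) = 1/2; P(dormant | active) = 1/2.
P = 3/5 × 1/2 × 1/2 = 3/20.

3/20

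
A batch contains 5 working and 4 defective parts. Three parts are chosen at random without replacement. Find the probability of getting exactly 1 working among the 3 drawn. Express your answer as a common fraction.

5/14

One ordering (working drawn first) has probability 5/9 × 4/8 × 3/7 = 60/504 = 5/42.
There are C(3,1) = 3 such orderings, each equally likely, so P = 3 × 5/42 = 5/14.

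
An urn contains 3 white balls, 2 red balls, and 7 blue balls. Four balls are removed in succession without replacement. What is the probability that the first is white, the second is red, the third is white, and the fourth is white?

Chain rule:
P = 3/12 × 2/11 × 2/10 × 1/9 = 12/11880 = 1/990.

1/990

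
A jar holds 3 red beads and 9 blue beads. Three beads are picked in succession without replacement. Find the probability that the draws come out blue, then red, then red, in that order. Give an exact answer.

Chain rule:
P = 9/12 × 3/11 × 2/10 = 54/1320 = 9/220.

9/220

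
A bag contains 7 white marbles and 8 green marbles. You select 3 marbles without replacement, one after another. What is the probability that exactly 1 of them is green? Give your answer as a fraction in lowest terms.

One ordering (green drawn first) has probability 8/15 × 7/14 × 6/13 = 336/2730 = 8/65.
There are C(3,1) = 3 such orderings, each equally likely, so P = 3 × 8/65 = 24/65.

24/65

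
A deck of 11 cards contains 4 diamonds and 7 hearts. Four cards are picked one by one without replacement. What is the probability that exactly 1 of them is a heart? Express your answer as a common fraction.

One ordering (a heart drawn first) has probability 7/11 × 4/10 × 3/9 × 2/8 = 168/7920 = 7/330.
There are C(4,1) = 4 such orderings, each equally likely, so P = 4 × 7/330 = 14/165.

14/165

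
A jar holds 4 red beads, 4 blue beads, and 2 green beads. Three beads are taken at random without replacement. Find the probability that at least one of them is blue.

5/6

P(no blue) = 6/10 × 5/9 × 4/8 = 120/720 = 1/6.
P(at least one) = 1 − 1/6 = 5/6.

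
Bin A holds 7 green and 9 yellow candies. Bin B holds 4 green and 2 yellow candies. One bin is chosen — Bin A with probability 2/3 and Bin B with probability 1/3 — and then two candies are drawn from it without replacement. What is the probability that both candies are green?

1/4

From Bin A: P(both green) = (7/16)(6/15) = 7/40.
From Bin B: P(both green) = (4/6)(3/5) = 2/5.
Total probability = (2/3)(7/40) + (1/3)(2/5) = 1/4.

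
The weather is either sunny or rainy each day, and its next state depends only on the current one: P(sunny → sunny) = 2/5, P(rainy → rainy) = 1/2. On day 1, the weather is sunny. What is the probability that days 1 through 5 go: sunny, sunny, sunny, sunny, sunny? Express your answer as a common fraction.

Day 1 is given. For each transition, use the conditional probability from the current state:
P(sunny | sunny) = 2/5; P(sunny | sunny) = 2/5; P(sunny | sunny) = 2/5; P(sunny | sunny) = 2/5.
P = 2/5 × 2/5 × 2/5 × 2/5 = 16/625.

16/625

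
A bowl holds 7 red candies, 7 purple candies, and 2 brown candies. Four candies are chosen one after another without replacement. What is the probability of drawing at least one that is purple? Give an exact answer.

P(no purple) = 9/16 × 8/15 × 7/14 × 6/13 = 3024/43680 = 9/130.
P(at least one) = 1 − 9/130 = 121/130.

121/130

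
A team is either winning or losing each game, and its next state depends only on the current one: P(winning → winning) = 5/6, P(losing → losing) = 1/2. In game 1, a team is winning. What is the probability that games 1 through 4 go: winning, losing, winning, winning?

5/72

Game 1 is given. For each transition, use the conditional probability from the current state:
P(losing | winning) = 1/6; P(winning | losing) = 1/2; P(winning | winning) = 5/6.
P = 1/6 × 1/2 × 5/6 = 5/72.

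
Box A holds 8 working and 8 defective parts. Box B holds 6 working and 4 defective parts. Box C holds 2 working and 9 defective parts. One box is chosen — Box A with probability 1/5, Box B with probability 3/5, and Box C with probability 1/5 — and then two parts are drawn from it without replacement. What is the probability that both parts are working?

413/1650

From Box A: P(both working) = (8/16)(7/15) = 7/30.
From Box B: P(both working) = (6/10)(5/9) = 1/3.
From Box C: P(both working) = (2/11)(1/10) = 1/55.
Total probability = (1/5)(7/30) + (3/5)(1/3) + (1/5)(1/55) = 413/1650.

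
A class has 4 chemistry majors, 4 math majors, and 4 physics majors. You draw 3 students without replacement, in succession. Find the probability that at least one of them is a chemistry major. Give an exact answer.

P(no chemistry majors) = 8/12 × 7/11 × 6/10 = 336/1320 = 14/55.
P(at least one) = 1 − 14/55 = 41/55.

41/55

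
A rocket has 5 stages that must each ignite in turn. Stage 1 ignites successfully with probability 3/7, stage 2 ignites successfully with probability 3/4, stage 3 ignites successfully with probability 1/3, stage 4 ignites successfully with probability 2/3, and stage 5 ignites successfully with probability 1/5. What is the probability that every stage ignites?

The events are sequential, so multiply the conditional probabilities:
P = 3/7 × 3/4 × 1/3 × 2/3 × 1/5 = 18/1260 = 1/70.

1/70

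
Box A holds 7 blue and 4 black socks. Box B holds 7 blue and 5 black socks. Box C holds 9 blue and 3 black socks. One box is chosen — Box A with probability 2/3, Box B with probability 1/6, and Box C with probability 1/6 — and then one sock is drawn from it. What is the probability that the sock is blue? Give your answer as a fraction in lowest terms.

From Box A: P(blue) = 7/11.
From Box B: P(blue) = 7/12.
From Box C: P(blue) = 9/12.
Total probability = (2/3)(7/11) + (1/6)(7/12) + (1/6)(9/12) = 64/99.

64/99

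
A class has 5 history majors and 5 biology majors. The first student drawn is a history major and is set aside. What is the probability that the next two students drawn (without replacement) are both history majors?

After the first draw, 4 of the remaining 9 students are history majors.
P = 4/9 × 3/8 = 12/72 = 1/6.

1/6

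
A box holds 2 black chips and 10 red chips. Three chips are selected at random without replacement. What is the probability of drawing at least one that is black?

5/11

P(no black) = 10/12 × 9/11 × 8/10 = 720/1320 = 6/11.
P(at least one) = 1 − 6/11 = 5/11.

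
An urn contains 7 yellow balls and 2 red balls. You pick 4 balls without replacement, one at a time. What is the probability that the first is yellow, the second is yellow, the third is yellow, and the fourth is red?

5/36

Each draw changes the counts, so multiply the conditional probabilities along the sequence:
P = 7/9 × 6/8 × 5/7 × 2/6 = 420/3024 = 5/36.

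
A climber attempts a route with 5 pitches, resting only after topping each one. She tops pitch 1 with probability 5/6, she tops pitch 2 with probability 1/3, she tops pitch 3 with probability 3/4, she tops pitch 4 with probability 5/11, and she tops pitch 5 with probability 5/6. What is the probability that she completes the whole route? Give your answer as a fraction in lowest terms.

125/1584

Multiplying along the chain,
P = 5/6 × 1/3 × 3/4 × 5/11 × 5/6 = 375/4752 = 125/1584.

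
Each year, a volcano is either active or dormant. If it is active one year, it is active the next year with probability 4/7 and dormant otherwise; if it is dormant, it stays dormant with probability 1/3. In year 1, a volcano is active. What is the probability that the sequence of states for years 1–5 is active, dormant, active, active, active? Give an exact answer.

Year 1 is given. For each transition, use the conditional probability from the current state:
P(dormant | active) = 3/7; P(active | dormant) = 2/3; P(active | active) = 4/7; P(active | active) = 4/7.
P = 3/7 × 2/3 × 4/7 × 4/7 = 96/1029 = 32/343.

32/343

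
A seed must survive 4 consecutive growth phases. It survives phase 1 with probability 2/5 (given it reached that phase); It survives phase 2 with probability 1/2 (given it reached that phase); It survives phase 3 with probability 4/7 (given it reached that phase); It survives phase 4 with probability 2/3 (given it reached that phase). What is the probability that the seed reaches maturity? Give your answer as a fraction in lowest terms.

8/105

Each stage is reached only if all earlier stages succeed, so
P = 2/5 × 1/2 × 4/7 × 2/3 = 16/210 = 8/105.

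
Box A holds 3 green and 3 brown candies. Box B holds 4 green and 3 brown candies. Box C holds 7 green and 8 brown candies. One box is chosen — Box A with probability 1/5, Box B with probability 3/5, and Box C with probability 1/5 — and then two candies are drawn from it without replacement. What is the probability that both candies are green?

From Box A: P(both green) = (3/6)(2/5) = 1/5.
From Box B: P(both green) = (4/7)(3/6) = 2/7.
From Box C: P(both green) = (7/15)(6/14) = 1/5.
Total probability = (1/5)(1/5) + (3/5)(2/7) + (1/5)(1/5) = 44/175.

44/175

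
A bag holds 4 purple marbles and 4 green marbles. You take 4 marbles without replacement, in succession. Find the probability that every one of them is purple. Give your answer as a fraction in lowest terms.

1/70

P(all purple) = 4/8 × 3/7 × 2/6 × 1/5 = 24/1680 = 1/70.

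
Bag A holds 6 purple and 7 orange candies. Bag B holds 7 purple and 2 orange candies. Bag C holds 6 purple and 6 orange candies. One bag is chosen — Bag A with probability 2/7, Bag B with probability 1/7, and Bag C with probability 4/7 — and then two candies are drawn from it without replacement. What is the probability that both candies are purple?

3221/12012

From Bag A: P(both purple) = (6/13)(5/12) = 5/26.
From Bag B: P(both purple) = (7/9)(6/8) = 7/12.
From Bag C: P(both purple) = (6/12)(5/11) = 5/22.
Total probability = (2/7)(5/26) + (1/7)(7/12) + (4/7)(5/22) = 3221/12012.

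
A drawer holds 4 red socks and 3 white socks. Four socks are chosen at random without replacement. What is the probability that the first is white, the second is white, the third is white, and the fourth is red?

Multiply the probability of each draw given the previous ones:
P = 3/7 × 2/6 × 1/5 × 4/4 = 24/840 = 1/35.

1/35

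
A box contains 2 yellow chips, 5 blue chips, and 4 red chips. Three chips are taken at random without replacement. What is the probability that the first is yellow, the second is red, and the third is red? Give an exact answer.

4/165

Each draw changes the counts, so multiply the conditional probabilities along the sequence:
P = 2/11 × 4/10 × 3/9 = 24/990 = 4/165.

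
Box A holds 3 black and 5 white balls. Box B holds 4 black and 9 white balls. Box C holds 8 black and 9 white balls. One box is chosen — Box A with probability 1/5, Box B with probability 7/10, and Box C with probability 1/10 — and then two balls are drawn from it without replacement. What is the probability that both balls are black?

1483/15470

From Box A: P(both black) = (3/8)(2/7) = 3/28.
From Box B: P(both black) = (4/13)(3/12) = 1/13.
From Box C: P(both black) = (8/17)(7/16) = 7/34.
Total probability = (1/5)(3/28) + (7/10)(1/13) + (1/10)(7/34) = 1483/15470.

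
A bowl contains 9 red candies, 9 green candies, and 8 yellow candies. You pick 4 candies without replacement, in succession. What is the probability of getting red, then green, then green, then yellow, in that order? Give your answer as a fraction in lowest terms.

108/7475

Each draw changes the counts, so multiply the conditional probabilities along the sequence:
P = 9/26 × 9/25 × 8/24 × 8/23 = 5184/358800 = 108/7475.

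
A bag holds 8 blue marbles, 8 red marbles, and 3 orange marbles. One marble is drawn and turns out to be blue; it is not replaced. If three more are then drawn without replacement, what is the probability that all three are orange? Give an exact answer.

After the first draw, 3 of the remaining 18 marbles are orange.
P = 3/18 × 2/17 × 1/16 = 6/4896 = 1/816.

1/816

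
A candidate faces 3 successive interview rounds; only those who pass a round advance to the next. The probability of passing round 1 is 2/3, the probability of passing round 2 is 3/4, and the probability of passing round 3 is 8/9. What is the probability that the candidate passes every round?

4/9

The events are sequential, so multiply the conditional probabilities:
P = 2/3 × 3/4 × 8/9 = 48/108 = 4/9.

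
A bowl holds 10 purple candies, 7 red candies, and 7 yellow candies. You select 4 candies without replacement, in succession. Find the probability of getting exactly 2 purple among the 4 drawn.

One ordering (purple drawn first) has probability 10/24 × 9/23 × 14/22 × 13/21 = 16380/255024 = 65/1012.
There are C(4,2) = 6 such orderings, each equally likely, so P = 6 × 65/1012 = 195/506.

195/506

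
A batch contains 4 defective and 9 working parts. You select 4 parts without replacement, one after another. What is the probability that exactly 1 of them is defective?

One ordering (defective drawn first) has probability 4/13 × 9/12 × 8/11 × 7/10 = 2016/17160 = 84/715.
There are C(4,1) = 4 such orderings, each equally likely, so P = 4 × 84/715 = 336/715.

336/715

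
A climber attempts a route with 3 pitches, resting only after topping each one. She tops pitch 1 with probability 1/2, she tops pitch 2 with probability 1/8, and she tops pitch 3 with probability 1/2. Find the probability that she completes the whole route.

1/32

Each stage is reached only if all earlier stages succeed, so
P = 1/2 × 1/8 × 1/2 = 1/32.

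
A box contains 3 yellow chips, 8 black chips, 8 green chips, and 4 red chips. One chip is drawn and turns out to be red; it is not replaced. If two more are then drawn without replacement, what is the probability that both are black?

4/33

With the first chip removed, 8 black remain out of 22.
P = 8/22 × 7/21 = 56/462 = 4/33.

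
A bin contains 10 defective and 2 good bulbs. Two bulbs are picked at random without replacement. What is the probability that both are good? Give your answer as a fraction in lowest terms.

1/66

P(all good) = 2/12 × 1/11 = 2/132 = 1/66.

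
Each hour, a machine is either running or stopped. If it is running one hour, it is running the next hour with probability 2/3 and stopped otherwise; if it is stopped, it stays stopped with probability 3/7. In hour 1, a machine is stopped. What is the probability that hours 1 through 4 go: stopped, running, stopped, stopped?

Hour 1 is given. For each transition, use the conditional probability from the current state:
P(running | stopped) = 4/7; P(stopped | running) = 1/3; P(stopped | stopped) = 3/7.
P = 4/7 × 1/3 × 3/7 = 12/147 = 4/49.

4/49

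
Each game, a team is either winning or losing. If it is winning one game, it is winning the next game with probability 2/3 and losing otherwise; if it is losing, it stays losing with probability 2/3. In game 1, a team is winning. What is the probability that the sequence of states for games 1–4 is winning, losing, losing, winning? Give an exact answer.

Game 1 is given. For each transition, use the conditional probability from the current state:
P(losing | winning) = 1/3; P(losing | losing) = 2/3; P(winning | losing) = 1/3.
P = 1/3 × 2/3 × 1/3 = 2/27.

2/27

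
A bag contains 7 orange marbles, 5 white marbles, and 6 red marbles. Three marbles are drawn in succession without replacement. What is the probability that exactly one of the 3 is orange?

One ordering (orange drawn first) has probability 7/18 × 11/17 × 10/16 = 770/4896 = 385/2448.
There are C(3,1) = 3 such orderings, each equally likely, so P = 3 × 385/2448 = 385/816.

385/816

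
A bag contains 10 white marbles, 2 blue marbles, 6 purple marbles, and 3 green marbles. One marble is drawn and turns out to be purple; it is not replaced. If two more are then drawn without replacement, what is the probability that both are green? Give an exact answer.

With the first marble removed, 3 green remain out of 20.
P = 3/20 × 2/19 = 6/380 = 3/190.

3/190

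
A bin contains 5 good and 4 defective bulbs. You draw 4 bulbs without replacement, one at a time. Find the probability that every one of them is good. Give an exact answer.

P(all good) = 5/9 × 4/8 × 3/7 × 2/6 = 120/3024 = 5/126.

5/126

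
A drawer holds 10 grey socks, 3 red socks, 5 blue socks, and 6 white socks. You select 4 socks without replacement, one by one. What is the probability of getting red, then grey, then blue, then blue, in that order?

Each draw changes the counts, so multiply the conditional probabilities along the sequence:
P = 3/24 × 10/23 × 5/22 × 4/21 = 600/255024 = 25/10626.

25/10626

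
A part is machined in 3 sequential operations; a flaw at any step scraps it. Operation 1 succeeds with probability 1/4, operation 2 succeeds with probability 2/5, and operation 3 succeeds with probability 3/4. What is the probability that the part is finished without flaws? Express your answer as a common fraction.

The events are sequential, so multiply the conditional probabilities:
P = 1/4 × 2/5 × 3/4 = 6/80 = 3/40.

3/40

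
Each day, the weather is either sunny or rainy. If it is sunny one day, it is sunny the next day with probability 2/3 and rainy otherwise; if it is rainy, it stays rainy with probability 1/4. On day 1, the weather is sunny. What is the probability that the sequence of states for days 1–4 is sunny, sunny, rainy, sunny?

Day 1 is given. For each transition, use the conditional probability from the current state:
P(sunny | sunny) = 2/3; P(rainy | sunny) = 1/3; P(sunny | rainy) = 3/4.
P = 2/3 × 1/3 × 3/4 = 6/36 = 1/6.

1/6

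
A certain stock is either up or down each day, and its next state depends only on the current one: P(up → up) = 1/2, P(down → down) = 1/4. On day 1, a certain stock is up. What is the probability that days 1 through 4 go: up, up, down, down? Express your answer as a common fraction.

1/16

Day 1 is given. For each transition, use the conditional probability from the current state:
P(up | up) = 1/2; P(down | up) = 1/2; P(down | down) = 1/4.
P = 1/2 × 1/2 × 1/4 = 1/16.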